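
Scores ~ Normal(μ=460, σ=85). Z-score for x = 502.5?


z = (x - μ)/σ = (502.5 - 460)/85 = 0.5

z = 0.5


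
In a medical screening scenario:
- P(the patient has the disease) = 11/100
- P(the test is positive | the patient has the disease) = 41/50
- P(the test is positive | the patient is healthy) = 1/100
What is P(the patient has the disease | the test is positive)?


Using Bayes' theorem:
P(A|B) = P(B|A)·P(A) / P(B)

P(the test is positive) = 41/50 × 11/100 + 1/100 × 89/100
= 451/5000 + 89/10000 = 991/10000

P(the patient has the disease|the test is positive) = (451/5000) / (991/10000) = 902/991

P(the patient has the disease|the test is positive) = 902/991 ≈ 91.02%


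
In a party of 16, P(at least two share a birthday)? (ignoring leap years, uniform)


P(all different) = Π(365-i)/365 for i=0..15
= 0.716396
P(match) = 1 - 0.716396 = 0.283604

P ≈ 0.2836 ≈ 28.36%


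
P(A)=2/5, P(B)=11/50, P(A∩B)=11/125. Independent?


P(A)×P(B) = 11/125
P(A∩B) = 11/125
Equal ✓ → Independent

Yes, independent


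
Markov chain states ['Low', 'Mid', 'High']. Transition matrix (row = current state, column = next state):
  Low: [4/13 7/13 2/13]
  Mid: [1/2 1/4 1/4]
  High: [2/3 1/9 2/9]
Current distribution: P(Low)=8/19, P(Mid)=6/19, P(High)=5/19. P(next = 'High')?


P(next=High) = Σᵢ P(now=i)×P(i→High)
= 8/19×2/13 + 6/19×1/4 + 5/19×2/9
= 16/247 + 3/38 + 10/171 = 899/4446

P = 899/4446 ≈ 0.2022


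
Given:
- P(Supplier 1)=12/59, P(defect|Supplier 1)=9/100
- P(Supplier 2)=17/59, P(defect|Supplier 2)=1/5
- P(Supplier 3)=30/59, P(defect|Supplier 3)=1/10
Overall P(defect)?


P(B) = Σ P(B|Aᵢ)×P(Aᵢ)
  9/100×12/59 = 27/1475
  1/5×17/59 = 17/295
  1/10×30/59 = 3/59
Sum = 187/1475

P(defect) = 187/1475 ≈ 12.68%


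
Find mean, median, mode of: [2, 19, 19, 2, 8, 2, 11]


Sorted: [2, 2, 2, 8, 11, 19, 19]
Mean = 63/7 = 9
Median = 8
Freq: {2: 3, 19: 2, 8: 1, 11: 1}
Mode: [2]

Mean=9, Median=8, Mode=2


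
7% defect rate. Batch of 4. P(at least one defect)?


P(all good) = (93/100)^4 = 74805201/100000000
P(≥1 defect) = 25194799/100000000

P = 25194799/100000000 ≈ 25.19%


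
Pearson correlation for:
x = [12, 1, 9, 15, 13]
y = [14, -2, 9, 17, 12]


n=5, Σx=50, Σy=50, Σxy=658, Σx²=620, Σy²=714
r = (5×658 - 50×50)/√((5×620 - 50²)(5×714 - 50²))
= 790/√(600×1070) = 790/√642000 ≈ 790/801.2490 ≈ 0.9860

r ≈ 0.9860


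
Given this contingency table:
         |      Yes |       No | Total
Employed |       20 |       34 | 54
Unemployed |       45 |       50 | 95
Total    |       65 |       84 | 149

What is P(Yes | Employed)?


P(Yes | Employed) = 20/(20+34) = 20/54 = 10/27

P(Yes|Employed) = 10/27 ≈ 37.04%


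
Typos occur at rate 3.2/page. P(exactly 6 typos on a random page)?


Poisson(λ=3.2): P(X=6) = e^(-λ)×λ^k/k!
= e^(-3.2) × 3.2^6 / 6!
≈ 0.04076220398 × 1073.741824 / 720 ≈ 0.060789

P(X=6) ≈ 0.060789 ≈ 6.08%


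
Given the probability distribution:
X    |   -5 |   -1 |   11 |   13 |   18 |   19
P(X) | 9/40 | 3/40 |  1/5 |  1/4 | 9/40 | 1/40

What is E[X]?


E[X] = Σ x·P(X=x)
= (-5)×(9/40) + (-1)×(3/40) + (11)×(1/5) + (13)×(1/4) + (18)×(9/40) + (19)×(1/40)
= 351/40

E[X] = 351/40


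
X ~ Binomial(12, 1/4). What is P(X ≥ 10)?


P(X ≥ 10) = Σ P(X=i) for i=10..12
P(X=10) = 297/8388608
P(X=11) = 9/4194304
P(X=12) = 1/16777216
Sum = 631/16777216

P(X ≥ 10) = 631/16777216 ≈ 0.00%


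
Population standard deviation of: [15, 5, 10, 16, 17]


Mean = 63/5
  (15-63/5)²=144/25
  (5-63/5)²=1444/25
  (10-63/5)²=169/25
  (16-63/5)²=289/25
  (17-63/5)²=484/25
Σ(x-μ)² = 506/5
σ² = (506/5)/5 = 506/25

σ = √(506/25) ≈ 4.4989


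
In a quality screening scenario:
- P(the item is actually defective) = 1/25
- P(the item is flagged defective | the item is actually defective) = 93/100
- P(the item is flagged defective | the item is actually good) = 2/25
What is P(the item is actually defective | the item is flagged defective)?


Using Bayes' theorem:
P(A|B) = P(B|A)·P(A) / P(B)

P(the item is flagged defective) = 93/100 × 1/25 + 2/25 × 24/25
= 93/2500 + 48/625 = 57/500

P(the item is actually defective|the item is flagged defective) = (93/2500) / (57/500) = 31/95

P(the item is actually defective|the item is flagged defective) = 31/95 ≈ 32.63%


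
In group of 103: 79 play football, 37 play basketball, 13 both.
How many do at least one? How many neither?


|A∪B| = 79+37-13 = 103
Neither = 103-103 = 0

At least one: 103; Neither: 0


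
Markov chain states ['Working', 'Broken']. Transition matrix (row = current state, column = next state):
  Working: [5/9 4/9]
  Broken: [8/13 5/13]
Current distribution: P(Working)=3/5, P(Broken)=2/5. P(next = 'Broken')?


P(next=Broken) = Σᵢ P(now=i)×P(i→Broken)
= 3/5×4/9 + 2/5×5/13
= 4/15 + 2/13 = 82/195

P = 82/195 ≈ 0.4205


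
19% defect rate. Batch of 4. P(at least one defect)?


P(all good) = (81/100)^4 = 43046721/100000000
P(≥1 defect) = 56953279/100000000

P = 56953279/100000000 ≈ 56.95%


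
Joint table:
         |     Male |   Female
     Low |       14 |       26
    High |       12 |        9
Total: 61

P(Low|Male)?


P(Low|Male) = 14/(14+12) = 14/26 = 7/13

P = 7/13 ≈ 53.85%


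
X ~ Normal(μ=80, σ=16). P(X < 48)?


z = (48-80)/16 = -2.0
P(Z < -2.0) = 0.0228

P(X < 48) ≈ 0.0228


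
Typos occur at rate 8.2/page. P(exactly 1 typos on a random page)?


Poisson(λ=8.2): P(X=1) = e^(-λ)×λ^k/k!
= e^(-8.2) × 8.2^1 / 1!
≈ 0.00027465357 × 8.2 / 1 ≈ 0.002252

P(X=1) ≈ 0.002252 ≈ 0.23%


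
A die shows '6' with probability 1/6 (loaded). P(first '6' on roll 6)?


Geometric: P(X=6) = (1-p)^(k-1)×p = (5/6)^5×1/6 = 3125/46656

P(X=6) = 3125/46656 ≈ 6.70%


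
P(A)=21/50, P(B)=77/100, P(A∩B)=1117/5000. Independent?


P(A)×P(B) = 1617/5000
P(A∩B) = 1117/5000
Not equal → NOT independent

No, not independent


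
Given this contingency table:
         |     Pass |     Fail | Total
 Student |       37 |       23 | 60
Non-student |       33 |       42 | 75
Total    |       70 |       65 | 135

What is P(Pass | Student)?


P(Pass | Student) = 37/(37+23) = 37/60

P(Pass|Student) = 37/60 ≈ 61.67%


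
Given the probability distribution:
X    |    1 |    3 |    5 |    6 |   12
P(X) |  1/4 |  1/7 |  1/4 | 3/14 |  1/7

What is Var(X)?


E[X] = 69/14
E[X²] = 505/14
Var(X) = E[X²] - (E[X])² = 505/14 - 4761/196 = 2309/196

Var(X) = 2309/196 ≈ 11.7806


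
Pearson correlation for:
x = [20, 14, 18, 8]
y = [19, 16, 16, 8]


n=4, Σx=60, Σy=59, Σxy=956, Σx²=984, Σy²=937
r = (4×956 - 60×59)/√((4×984 - 60²)(4×937 - 59²))
= 284/√(336×267) = 284/√89712 ≈ 284/299.5196 ≈ 0.9482

r ≈ 0.9482


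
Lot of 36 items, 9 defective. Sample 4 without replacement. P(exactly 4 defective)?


Hypergeometric: C(9,4)×C(27,0)/C(36,4)
= 126×1/58905 = 2/935

P(X=4) = 2/935 ≈ 0.21%


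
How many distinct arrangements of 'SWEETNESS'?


Letters: 9, freq: {'S': 3, 'W': 1, 'E': 3, 'T': 1, 'N': 1}
9!/(3!×1!×3!×1!×1!) = 362880/36 = 10080

10080


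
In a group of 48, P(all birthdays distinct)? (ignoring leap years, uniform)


P(all different) = Π(365-i)/365 for i=0..47
= (365/365)×(364/365)×...×(318/365)
= 0.039402

P ≈ 0.0394 ≈ 3.94%


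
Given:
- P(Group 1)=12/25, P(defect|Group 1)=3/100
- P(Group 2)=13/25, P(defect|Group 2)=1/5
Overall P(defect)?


P(B) = Σ P(B|Aᵢ)×P(Aᵢ)
  3/100×12/25 = 9/625
  1/5×13/25 = 13/125
Sum = 74/625

P(defect) = 74/625 ≈ 11.84%


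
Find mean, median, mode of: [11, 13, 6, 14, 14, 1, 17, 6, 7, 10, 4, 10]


Sorted: [1, 4, 6, 6, 7, 10, 10, 11, 13, 14, 14, 17]
Mean = 113/12
Median = 10
Freq: {11: 1, 13: 1, 6: 2, 14: 2, 1: 1, 17: 1, 7: 1, 10: 2, 4: 1}
Mode: [6, 10, 14]

Mean=113/12, Median=10, Mode=[6, 10, 14]


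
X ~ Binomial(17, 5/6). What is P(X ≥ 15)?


P(X ≥ 15) = Σ P(X=i) for i=15..17
P(X=15) = 518798828125/2115832430592
P(X=16) = 2593994140625/16926659444736
P(X=17) = 762939453125/16926659444736
Sum = 1251220703125/2821109907456

P(X ≥ 15) = 1251220703125/2821109907456 ≈ 44.35%


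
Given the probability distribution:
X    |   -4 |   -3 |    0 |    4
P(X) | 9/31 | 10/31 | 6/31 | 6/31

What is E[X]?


E[X] = Σ x·P(X=x)
= (-4)×(9/31) + (-3)×(10/31) + (0)×(6/31) + (4)×(6/31)
= -42/31

E[X] = -42/31


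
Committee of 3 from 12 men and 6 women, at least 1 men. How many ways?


Count by #men:
  1M,2W: C(12,1)×C(6,2)=180
  2M,1W: C(12,2)×C(6,1)=396
  3M,0W: C(12,3)×C(6,0)=220
Total = 796

796


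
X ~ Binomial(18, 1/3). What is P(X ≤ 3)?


P(X ≤ 3) = Σ P(X=i) for i=0..3
P(X=0) = 262144/387420489
P(X=1) = 262144/43046721
P(X=2) = 1114112/43046721
P(X=3) = 8912896/129140163
Sum = 39387136/387420489

P(X ≤ 3) = 39387136/387420489 ≈ 10.17%


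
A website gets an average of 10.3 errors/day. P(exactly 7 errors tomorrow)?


Poisson(λ=10.3): P(X=7) = e^(-λ)×λ^k/k!
= e^(-10.3) × 10.3^7 / 7!
≈ 3.363309519e-05 × 12298738.6542 / 5040 ≈ 0.082072

P(X=7) ≈ 0.082072 ≈ 8.21%


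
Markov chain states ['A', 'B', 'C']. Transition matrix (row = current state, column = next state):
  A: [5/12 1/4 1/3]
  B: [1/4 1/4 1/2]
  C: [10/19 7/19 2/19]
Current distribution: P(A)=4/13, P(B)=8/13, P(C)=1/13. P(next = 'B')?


P(next=B) = Σᵢ P(now=i)×P(i→B)
= 4/13×1/4 + 8/13×1/4 + 1/13×7/19
= 1/13 + 2/13 + 7/247 = 64/247

P = 64/247 ≈ 0.2591


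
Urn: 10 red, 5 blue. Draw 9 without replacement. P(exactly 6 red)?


Hypergeometric: C(10,6)×C(5,3)/C(15,9)
= 210×10/5005 = 60/143

P(X=6) = 60/143 ≈ 41.96%


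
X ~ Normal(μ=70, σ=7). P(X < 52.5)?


z = (52.5-70)/7 = -2.5
P(Z < -2.5) = 0.0062

P(X < 52.5) ≈ 0.0062


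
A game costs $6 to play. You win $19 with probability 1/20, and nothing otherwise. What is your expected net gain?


E[gain] = (19-6)×1/20 + (-6)×19/20
= 13/20 - 57/10 = -101/20

Expected net gain = $-101/20 ≈ $-5.05


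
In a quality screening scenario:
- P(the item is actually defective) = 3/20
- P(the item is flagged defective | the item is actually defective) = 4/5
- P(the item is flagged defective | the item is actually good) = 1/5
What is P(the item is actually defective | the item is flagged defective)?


Using Bayes' theorem:
P(A|B) = P(B|A)·P(A) / P(B)

P(the item is flagged defective) = 4/5 × 3/20 + 1/5 × 17/20
= 3/25 + 17/100 = 29/100

P(the item is actually defective|the item is flagged defective) = (3/25) / (29/100) = 12/29

P(the item is actually defective|the item is flagged defective) = 12/29 ≈ 41.38%


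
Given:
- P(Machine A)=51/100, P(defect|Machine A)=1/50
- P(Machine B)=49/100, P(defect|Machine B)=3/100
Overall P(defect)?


P(B) = Σ P(B|Aᵢ)×P(Aᵢ)
  1/50×51/100 = 51/5000
  3/100×49/100 = 147/10000
Sum = 249/10000

P(defect) = 249/10000 ≈ 2.49%


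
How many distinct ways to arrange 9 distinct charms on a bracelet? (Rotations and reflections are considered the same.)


Free circular arrangements: rotations and reflections both identified.
(n-1)!/2 = 8!/2 = 40320/2 = 20160

20160


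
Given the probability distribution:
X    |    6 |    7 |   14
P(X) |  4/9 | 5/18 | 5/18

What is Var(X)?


E[X] = 17/2
E[X²] = 1513/18
Var(X) = E[X²] - (E[X])² = 1513/18 - 289/4 = 425/36

Var(X) = 425/36 ≈ 11.8056


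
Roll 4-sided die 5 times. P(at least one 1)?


P(no 1)^5 = (3/4)^5 = 243/1024
P(≥1) = 1 - 243/1024 = 781/1024

P = 781/1024 ≈ 76.27%


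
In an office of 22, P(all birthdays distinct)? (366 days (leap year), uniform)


P(all different) = Π(366-i)/366 for i=0..21
= (366/366)×(365/366)×...×(345/366)
= 0.525249

P ≈ 0.5252 ≈ 52.52%


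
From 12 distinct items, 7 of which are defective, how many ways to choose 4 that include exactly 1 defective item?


Choose 1 of the 7 defective items and 3 of the other 5 items:
C(7,1)×C(5,3) = 7×10 = 70

70


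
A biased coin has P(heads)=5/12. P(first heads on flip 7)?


Geometric: P(X=7) = (1-p)^(k-1)×p = (7/12)^6×5/12 = 588245/35831808

P(X=7) = 588245/35831808 ≈ 1.64%


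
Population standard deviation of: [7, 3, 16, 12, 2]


Mean = 40/5 = 8
  (7-8)²=1
  (3-8)²=25
  (16-8)²=64
  (12-8)²=16
  (2-8)²=36
Σ(x-μ)² = 142
σ² = 142/5

σ = √(142/5) ≈ 5.3292


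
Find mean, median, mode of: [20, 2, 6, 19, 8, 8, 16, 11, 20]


Sorted: [2, 6, 8, 8, 11, 16, 19, 20, 20]
Mean = 110/9
Median = 11
Freq: {20: 2, 2: 1, 6: 1, 19: 1, 8: 2, 16: 1, 11: 1}
Mode: [8, 20]

Mean=110/9, Median=11, Mode=[8, 20]


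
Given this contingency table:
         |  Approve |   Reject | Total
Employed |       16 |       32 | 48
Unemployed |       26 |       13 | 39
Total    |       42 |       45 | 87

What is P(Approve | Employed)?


P(Approve | Employed) = 16/(16+32) = 16/48 = 1/3

P(Approve|Employed) = 1/3 ≈ 33.33%


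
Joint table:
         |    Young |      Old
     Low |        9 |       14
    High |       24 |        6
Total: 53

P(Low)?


P(Low) = (9+14)/53 = 23/53

P(Low) = 23/53 ≈ 43.40%


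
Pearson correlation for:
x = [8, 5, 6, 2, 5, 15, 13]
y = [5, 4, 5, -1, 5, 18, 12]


n=7, Σx=54, Σy=48, Σxy=539, Σx²=548, Σy²=560
r = (7×539 - 54×48)/√((7×548 - 54²)(7×560 - 48²))
= 1181/√(920×1616) = 1181/√1486720 ≈ 1181/1219.3113 ≈ 0.9686

r ≈ 0.9686


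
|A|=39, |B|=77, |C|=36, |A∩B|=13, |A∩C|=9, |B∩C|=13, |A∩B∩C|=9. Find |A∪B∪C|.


|A∪B∪C| = 39+77+36-13-9-13+9 = 126

|A∪B∪C| = 126


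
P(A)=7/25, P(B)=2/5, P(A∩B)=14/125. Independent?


P(A)×P(B) = 14/125
P(A∩B) = 14/125
Equal ✓ → Independent

Yes, independent


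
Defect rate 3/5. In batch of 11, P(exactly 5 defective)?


Binomial: P(X=5) = C(11,5)×p^5×(1-p)^6
= 462 × 243/3125 × 64/15625 = 7185024/48828125

P(X=5) = 7185024/48828125 ≈ 14.71%


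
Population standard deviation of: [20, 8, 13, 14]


Mean = 55/4
  (20-55/4)²=625/16
  (8-55/4)²=529/16
  (13-55/4)²=9/16
  (14-55/4)²=1/16
Σ(x-μ)² = 291/4
σ² = (291/4)/4 = 291/16

σ = √(291/16) ≈ 4.2647


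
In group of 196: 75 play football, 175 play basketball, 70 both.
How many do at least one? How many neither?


|A∪B| = 75+175-70 = 180
Neither = 196-180 = 16

At least one: 180; Neither: 16


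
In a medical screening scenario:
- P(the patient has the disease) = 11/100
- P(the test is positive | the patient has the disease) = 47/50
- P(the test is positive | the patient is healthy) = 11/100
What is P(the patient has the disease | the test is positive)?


Using Bayes' theorem:
P(A|B) = P(B|A)·P(A) / P(B)

P(the test is positive) = 47/50 × 11/100 + 11/100 × 89/100
= 517/5000 + 979/10000 = 2013/10000

P(the patient has the disease|the test is positive) = (517/5000) / (2013/10000) = 94/183

P(the patient has the disease|the test is positive) = 94/183 ≈ 51.37%


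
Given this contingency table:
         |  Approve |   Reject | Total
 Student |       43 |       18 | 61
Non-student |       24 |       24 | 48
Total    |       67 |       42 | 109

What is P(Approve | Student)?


P(Approve | Student) = 43/(43+18) = 43/61

P(Approve|Student) = 43/61 ≈ 70.49%


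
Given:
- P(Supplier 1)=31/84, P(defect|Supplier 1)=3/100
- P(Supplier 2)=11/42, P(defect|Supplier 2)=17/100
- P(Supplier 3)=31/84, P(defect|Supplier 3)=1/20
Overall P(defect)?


P(B) = Σ P(B|Aᵢ)×P(Aᵢ)
  3/100×31/84 = 31/2800
  17/100×11/42 = 187/4200
  1/20×31/84 = 31/1680
Sum = 311/4200

P(defect) = 311/4200 ≈ 7.40%


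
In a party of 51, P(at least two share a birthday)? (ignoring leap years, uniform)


P(all different) = Π(365-i)/365 for i=0..50
= 0.025568
P(match) = 1 - 0.025568 = 0.974432

P ≈ 0.9744 ≈ 97.44%


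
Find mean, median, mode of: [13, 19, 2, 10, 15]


Sorted: [2, 10, 13, 15, 19]
Mean = 59/5
Median = 13
Freq: {13: 1, 19: 1, 2: 1, 10: 1, 15: 1}
Mode: No mode

Mean=59/5, Median=13, Mode=No mode


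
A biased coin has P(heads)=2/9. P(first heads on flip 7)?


Geometric: P(X=7) = (1-p)^(k-1)×p = (7/9)^6×2/9 = 235298/4782969

P(X=7) = 235298/4782969 ≈ 4.92%


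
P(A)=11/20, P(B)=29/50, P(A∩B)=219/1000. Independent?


P(A)×P(B) = 319/1000
P(A∩B) = 219/1000
Not equal → NOT independent

No, not independent


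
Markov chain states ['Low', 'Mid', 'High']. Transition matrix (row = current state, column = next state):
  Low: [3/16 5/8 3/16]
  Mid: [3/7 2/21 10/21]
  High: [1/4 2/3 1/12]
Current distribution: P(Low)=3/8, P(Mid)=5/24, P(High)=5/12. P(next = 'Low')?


P(next=Low) = Σᵢ P(now=i)×P(i→Low)
= 3/8×3/16 + 5/24×3/7 + 5/12×1/4
= 9/128 + 5/56 + 5/48 = 709/2688

P = 709/2688 ≈ 0.2638


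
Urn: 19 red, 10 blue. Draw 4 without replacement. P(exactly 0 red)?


Hypergeometric: C(19,0)×C(10,4)/C(29,4)
= 1×210/23751 = 10/1131

P(X=0) = 10/1131 ≈ 0.88%


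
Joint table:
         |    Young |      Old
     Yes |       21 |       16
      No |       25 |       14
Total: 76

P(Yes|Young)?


P(Yes|Young) = 21/(21+25) = 21/46

P = 21/46 ≈ 45.65%


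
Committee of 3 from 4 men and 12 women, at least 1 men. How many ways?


Count by #men:
  1M,2W: C(4,1)×C(12,2)=264
  2M,1W: C(4,2)×C(12,1)=72
  3M,0W: C(4,3)×C(12,0)=4
Total = 340

340


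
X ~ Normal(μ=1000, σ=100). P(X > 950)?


z = (950-1000)/100 = -0.5
P(X > 950) = 1 - P(Z ≤ -0.5) = 1 - 0.3085 = 0.6915

P(X > 950) ≈ 0.6915


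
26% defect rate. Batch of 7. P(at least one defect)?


P(all good) = (37/50)^7 = 94931877133/781250000000
P(≥1 defect) = 686318122867/781250000000

P = 686318122867/781250000000 ≈ 87.85%


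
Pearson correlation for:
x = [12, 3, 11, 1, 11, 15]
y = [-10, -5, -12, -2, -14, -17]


n=6, Σx=53, Σy=-60, Σxy=-678, Σx²=621, Σy²=758
r = (6×(-678) - 53×(-60))/√((6×621 - 53²)(6×758 - (-60)²))
= -888/√(917×948) = -888/√869316 ≈ -888/932.3712 ≈ -0.9524

r ≈ -0.9524


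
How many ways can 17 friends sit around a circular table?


Circular arrangements of 17 distinct objects: fix one position to break rotational symmetry.
(n-1)! = 16! = 20922789888000

20922789888000


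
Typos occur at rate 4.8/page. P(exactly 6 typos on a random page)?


Poisson(λ=4.8): P(X=6) = e^(-λ)×λ^k/k!
= e^(-4.8) × 4.8^6 / 6!
≈ 0.008229747049 × 12230.590464 / 720 ≈ 0.139798

P(X=6) ≈ 0.139798 ≈ 13.98%


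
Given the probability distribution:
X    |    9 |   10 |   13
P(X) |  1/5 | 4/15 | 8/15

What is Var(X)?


E[X] = 57/5
E[X²] = 133
Var(X) = E[X²] - (E[X])² = 133 - 3249/25 = 76/25

Var(X) = 76/25 ≈ 3.0400


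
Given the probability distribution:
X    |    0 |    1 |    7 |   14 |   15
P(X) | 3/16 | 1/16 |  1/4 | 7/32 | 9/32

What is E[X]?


E[X] = Σ x·P(X=x)
= (0)×(3/16) + (1)×(1/16) + (7)×(1/4) + (14)×(7/32) + (15)×(9/32)
= 291/32

E[X] = 291/32


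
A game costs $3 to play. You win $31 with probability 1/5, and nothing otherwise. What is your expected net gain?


E[gain] = (31-3)×1/5 + (-3)×4/5
= 28/5 - 12/5 = 16/5

Expected net gain = $16/5 ≈ $3.20


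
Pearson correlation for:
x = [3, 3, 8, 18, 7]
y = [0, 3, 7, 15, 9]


n=5, Σx=39, Σy=34, Σxy=398, Σx²=455, Σy²=364
r = (5×398 - 39×34)/√((5×455 - 39²)(5×364 - 34²))
= 664/√(754×664) = 664/√500656 ≈ 664/707.5705 ≈ 0.9384

r ≈ 0.9384


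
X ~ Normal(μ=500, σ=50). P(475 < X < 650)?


z₁=(475-500)/50=-0.5, z₂=(650-500)/50=3.0
P = Φ(3.0) - Φ(-0.5) = 0.998650 - 0.308538 = 0.690112 ≈ 0.6901

P(475 < X < 650) ≈ 0.6901


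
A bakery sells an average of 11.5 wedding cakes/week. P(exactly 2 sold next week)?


Poisson(λ=11.5): P(X=2) = e^(-λ)×λ^k/k!
= e^(-11.5) × 11.5^2 / 2!
≈ 1.01300936e-05 × 132.25 / 2 ≈ 0.000670

P(X=2) ≈ 0.000670 ≈ 0.07%


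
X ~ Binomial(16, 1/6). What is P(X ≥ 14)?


P(X ≥ 14) = Σ P(X=i) for i=14..16
P(X=14) = 125/117546246144
P(X=15) = 5/176319369216
P(X=16) = 1/2821109907456
Sum = 1027/940369969152

P(X ≥ 14) = 1027/940369969152 ≈ 0.00%


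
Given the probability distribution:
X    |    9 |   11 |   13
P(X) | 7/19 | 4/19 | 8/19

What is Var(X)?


E[X] = 211/19
E[X²] = 2403/19
Var(X) = E[X²] - (E[X])² = 2403/19 - 44521/361 = 1136/361

Var(X) = 1136/361 ≈ 3.1468


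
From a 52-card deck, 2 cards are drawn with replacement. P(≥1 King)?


P(not a King) = 48/52 = 12/13
P(none in 2 draws) = (12/13)^2 = 144/169
P(≥1 King) = 1 - 144/169 = 25/169

P = 25/169 ≈ 14.79%


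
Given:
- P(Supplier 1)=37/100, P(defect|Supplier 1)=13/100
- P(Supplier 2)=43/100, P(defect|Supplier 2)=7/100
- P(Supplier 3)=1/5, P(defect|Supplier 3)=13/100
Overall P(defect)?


P(B) = Σ P(B|Aᵢ)×P(Aᵢ)
  13/100×37/100 = 481/10000
  7/100×43/100 = 301/10000
  13/100×1/5 = 13/500
Sum = 521/5000

P(defect) = 521/5000 ≈ 10.42%


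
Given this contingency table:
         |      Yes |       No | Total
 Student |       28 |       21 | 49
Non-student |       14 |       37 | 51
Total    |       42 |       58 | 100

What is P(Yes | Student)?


P(Yes | Student) = 28/(28+21) = 28/49 = 4/7

P(Yes|Student) = 4/7 ≈ 57.14%


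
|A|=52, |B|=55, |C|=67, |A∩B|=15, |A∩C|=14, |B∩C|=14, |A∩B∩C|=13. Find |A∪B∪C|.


|A∪B∪C| = 52+55+67-15-14-14+13 = 144

|A∪B∪C| = 144


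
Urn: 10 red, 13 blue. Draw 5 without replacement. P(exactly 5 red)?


Hypergeometric: C(10,5)×C(13,0)/C(23,5)
= 252×1/33649 = 36/4807

P(X=5) = 36/4807 ≈ 0.75%


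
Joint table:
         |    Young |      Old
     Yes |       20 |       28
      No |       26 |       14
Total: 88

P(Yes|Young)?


P(Yes|Young) = 20/(20+26) = 20/46 = 10/23

P = 10/23 ≈ 43.48%


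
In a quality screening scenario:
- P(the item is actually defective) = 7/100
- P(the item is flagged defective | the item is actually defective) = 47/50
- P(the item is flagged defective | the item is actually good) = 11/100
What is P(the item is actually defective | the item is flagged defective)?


Using Bayes' theorem:
P(A|B) = P(B|A)·P(A) / P(B)

P(the item is flagged defective) = 47/50 × 7/100 + 11/100 × 93/100
= 329/5000 + 1023/10000 = 1681/10000

P(the item is actually defective|the item is flagged defective) = (329/5000) / (1681/10000) = 658/1681

P(the item is actually defective|the item is flagged defective) = 658/1681 ≈ 39.14%


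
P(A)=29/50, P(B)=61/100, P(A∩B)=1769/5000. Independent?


P(A)×P(B) = 1769/5000
P(A∩B) = 1769/5000
Equal ✓ → Independent

Yes, independent


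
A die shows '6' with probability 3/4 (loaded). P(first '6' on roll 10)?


Geometric: P(X=10) = (1-p)^(k-1)×p = (1/4)^9×3/4 = 3/1048576

P(X=10) = 3/1048576 ≈ 0.00%


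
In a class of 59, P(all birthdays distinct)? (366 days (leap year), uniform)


P(all different) = Π(366-i)/366 for i=0..58
= (366/366)×(365/366)×...×(308/366)
= 0.007112

P ≈ 0.0071 ≈ 0.71%


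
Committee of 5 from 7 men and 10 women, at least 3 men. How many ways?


Count by #men:
  3M,2W: C(7,3)×C(10,2)=1575
  4M,1W: C(7,4)×C(10,1)=350
  5M,0W: C(7,5)×C(10,0)=21
Total = 1946

1946


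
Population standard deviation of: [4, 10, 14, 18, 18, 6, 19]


Mean = 89/7
  (4-89/7)²=3721/49
  (10-89/7)²=361/49
  (14-89/7)²=81/49
  (18-89/7)²=1369/49
  (18-89/7)²=1369/49
  (6-89/7)²=2209/49
  (19-89/7)²=1936/49
Σ(x-μ)² = 1578/7
σ² = (1578/7)/7 = 1578/49

σ = √(1578/49) ≈ 5.6749


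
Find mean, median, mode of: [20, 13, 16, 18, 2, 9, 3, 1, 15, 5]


Sorted: [1, 2, 3, 5, 9, 13, 15, 16, 18, 20]
Mean = 102/10 = 51/5
Median = 11
Freq: {20: 1, 13: 1, 16: 1, 18: 1, 2: 1, 9: 1, 3: 1, 1: 1, 15: 1, 5: 1}
Mode: No mode

Mean=51/5, Median=11, Mode=No mode


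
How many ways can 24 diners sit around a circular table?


Circular arrangements of 24 distinct objects: fix one position to break rotational symmetry.
(n-1)! = 23! = 25852016738884976640000

25852016738884976640000


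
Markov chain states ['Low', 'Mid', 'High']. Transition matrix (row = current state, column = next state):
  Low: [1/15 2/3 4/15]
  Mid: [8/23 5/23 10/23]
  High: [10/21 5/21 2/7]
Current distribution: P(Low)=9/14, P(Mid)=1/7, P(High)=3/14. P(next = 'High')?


P(next=High) = Σᵢ P(now=i)×P(i→High)
= 9/14×4/15 + 1/7×10/23 + 3/14×2/7
= 6/35 + 10/161 + 3/49 = 1661/5635

P = 1661/5635 ≈ 0.2948


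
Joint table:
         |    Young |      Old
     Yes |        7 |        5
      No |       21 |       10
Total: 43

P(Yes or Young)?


P(Yes∨Young) = P(Yes) + P(Young) - P(Yes∧Young)
= (12 + 28 - 7)/43 = 33/43

P = 33/43 ≈ 76.74%


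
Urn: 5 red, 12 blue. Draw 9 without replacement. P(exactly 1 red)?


Hypergeometric: C(5,1)×C(12,8)/C(17,9)
= 5×495/24310 = 45/442

P(X=1) = 45/442 ≈ 10.18%


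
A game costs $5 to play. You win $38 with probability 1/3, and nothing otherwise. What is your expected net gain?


E[gain] = (38-5)×1/3 + (-5)×2/3
= 11 - 10/3 = 23/3

Expected net gain = $23/3 ≈ $7.67


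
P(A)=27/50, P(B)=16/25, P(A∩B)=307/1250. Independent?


P(A)×P(B) = 216/625
P(A∩B) = 307/1250
Not equal → NOT independent

No, not independent


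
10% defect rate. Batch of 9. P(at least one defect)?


P(all good) = (9/10)^9 = 387420489/1000000000
P(≥1 defect) = 612579511/1000000000

P = 612579511/1000000000 ≈ 61.26%


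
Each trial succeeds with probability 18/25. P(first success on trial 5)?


Geometric: P(X=5) = (1-p)^(k-1)×p = (7/25)^4×18/25 = 43218/9765625

P(X=5) = 43218/9765625 ≈ 0.44%


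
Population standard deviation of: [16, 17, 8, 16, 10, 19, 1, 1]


Mean = 88/8 = 11
  (16-11)²=25
  (17-11)²=36
  (8-11)²=9
  (16-11)²=25
  (10-11)²=1
  (19-11)²=64
  (1-11)²=100
  (1-11)²=100
Σ(x-μ)² = 360
σ² = 360/8 = 45

σ = √(45) ≈ 6.7082


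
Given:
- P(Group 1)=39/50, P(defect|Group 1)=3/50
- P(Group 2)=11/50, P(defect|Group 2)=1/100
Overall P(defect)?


P(B) = Σ P(B|Aᵢ)×P(Aᵢ)
  3/50×39/50 = 117/2500
  1/100×11/50 = 11/5000
Sum = 49/1000

P(defect) = 49/1000 ≈ 4.90%


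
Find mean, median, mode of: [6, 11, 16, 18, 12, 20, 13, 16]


Sorted: [6, 11, 12, 13, 16, 16, 18, 20]
Mean = 112/8 = 14
Median = 29/2
Freq: {6: 1, 11: 1, 16: 2, 18: 1, 12: 1, 20: 1, 13: 1}
Mode: [16]

Mean=14, Median=29/2, Mode=16


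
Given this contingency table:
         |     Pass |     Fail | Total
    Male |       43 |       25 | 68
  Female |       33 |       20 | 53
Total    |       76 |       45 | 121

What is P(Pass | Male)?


P(Pass | Male) = 43/(43+25) = 43/68

P(Pass|Male) = 43/68 ≈ 63.24%


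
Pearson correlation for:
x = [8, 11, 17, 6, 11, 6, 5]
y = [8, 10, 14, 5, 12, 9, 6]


n=7, Σx=64, Σy=64, Σxy=658, Σx²=692, Σy²=646
r = (7×658 - 64×64)/√((7×692 - 64²)(7×646 - 64²))
= 510/√(748×426) = 510/√318648 ≈ 510/564.4891 ≈ 0.9035

r ≈ 0.9035


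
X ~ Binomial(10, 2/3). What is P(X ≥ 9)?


P(X ≥ 9) = Σ P(X=i) for i=9..10
P(X=9) = 5120/59049
P(X=10) = 1024/59049
Sum = 2048/19683

P(X ≥ 9) = 2048/19683 ≈ 10.40%


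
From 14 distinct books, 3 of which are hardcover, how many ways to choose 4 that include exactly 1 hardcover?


Choose 1 of the 3 hardcovers and 3 of the other 11 books:
C(3,1)×C(11,3) = 3×165 = 495

495


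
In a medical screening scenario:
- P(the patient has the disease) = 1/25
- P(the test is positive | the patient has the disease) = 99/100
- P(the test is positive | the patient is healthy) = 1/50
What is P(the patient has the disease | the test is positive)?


Using Bayes' theorem:
P(A|B) = P(B|A)·P(A) / P(B)

P(the test is positive) = 99/100 × 1/25 + 1/50 × 24/25
= 99/2500 + 12/625 = 147/2500

P(the patient has the disease|the test is positive) = (99/2500) / (147/2500) = 33/49

P(the patient has the disease|the test is positive) = 33/49 ≈ 67.35%


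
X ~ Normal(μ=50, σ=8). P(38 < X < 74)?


z₁=(38-50)/8=-1.5, z₂=(74-50)/8=3.0
P = Φ(3.0) - Φ(-1.5) = 0.998650 - 0.066807 = 0.931843 ≈ 0.9318

P(38 < X < 74) ≈ 0.9318


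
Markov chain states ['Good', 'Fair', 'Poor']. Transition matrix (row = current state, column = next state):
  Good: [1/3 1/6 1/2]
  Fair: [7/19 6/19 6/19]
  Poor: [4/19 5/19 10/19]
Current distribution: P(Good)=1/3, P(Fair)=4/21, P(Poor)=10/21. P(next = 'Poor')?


P(next=Poor) = Σᵢ P(now=i)×P(i→Poor)
= 1/3×1/2 + 4/21×6/19 + 10/21×10/19
= 1/6 + 8/133 + 100/399 = 127/266

P = 127/266 ≈ 0.4774


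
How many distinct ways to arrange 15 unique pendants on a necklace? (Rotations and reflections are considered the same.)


Free circular arrangements: rotations and reflections both identified.
(n-1)!/2 = 14!/2 = 87178291200/2 = 43589145600

43589145600


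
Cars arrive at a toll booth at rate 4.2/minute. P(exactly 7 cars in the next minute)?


Poisson(λ=4.2): P(X=7) = e^(-λ)×λ^k/k!
= e^(-4.2) × 4.2^7 / 7!
≈ 0.01499557682 × 23053.9333248 / 5040 ≈ 0.068593

P(X=7) ≈ 0.068593 ≈ 6.86%


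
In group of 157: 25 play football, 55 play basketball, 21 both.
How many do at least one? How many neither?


|A∪B| = 25+55-21 = 59
Neither = 157-59 = 98

At least one: 59; Neither: 98


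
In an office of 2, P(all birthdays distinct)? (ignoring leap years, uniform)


P(all different) = Π(365-i)/365 for i=0..1
= (365/365)×(364/365)×...×(364/365)
= 0.997260

P ≈ 0.9973 ≈ 99.73%


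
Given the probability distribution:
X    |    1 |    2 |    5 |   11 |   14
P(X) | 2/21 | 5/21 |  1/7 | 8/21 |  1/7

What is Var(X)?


E[X] = 157/21
E[X²] = 551/7
Var(X) = E[X²] - (E[X])² = 551/7 - 24649/441 = 10064/441

Var(X) = 10064/441 ≈ 22.8209


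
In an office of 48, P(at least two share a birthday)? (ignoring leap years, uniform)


P(all different) = Π(365-i)/365 for i=0..47
= 0.039402
P(match) = 1 - 0.039402 = 0.960598

P ≈ 0.9606 ≈ 96.06%


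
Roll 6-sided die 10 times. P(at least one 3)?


P(no 3)^10 = (5/6)^10 = 9765625/60466176
P(≥1) = 1 - 9765625/60466176 = 50700551/60466176

P = 50700551/60466176 ≈ 83.85%


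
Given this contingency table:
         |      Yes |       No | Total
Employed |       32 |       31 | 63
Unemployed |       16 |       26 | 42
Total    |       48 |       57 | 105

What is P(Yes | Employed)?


P(Yes | Employed) = 32/(32+31) = 32/63

P(Yes|Employed) = 32/63 ≈ 50.79%


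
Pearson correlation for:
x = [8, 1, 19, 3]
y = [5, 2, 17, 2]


n=4, Σx=31, Σy=26, Σxy=371, Σx²=435, Σy²=322
r = (4×371 - 31×26)/√((4×435 - 31²)(4×322 - 26²))
= 678/√(779×612) = 678/√476748 ≈ 678/690.4694 ≈ 0.9819

r ≈ 0.9819


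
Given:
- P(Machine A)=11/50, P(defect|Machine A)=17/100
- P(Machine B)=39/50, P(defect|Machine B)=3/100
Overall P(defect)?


P(B) = Σ P(B|Aᵢ)×P(Aᵢ)
  17/100×11/50 = 187/5000
  3/100×39/50 = 117/5000
Sum = 38/625

P(defect) = 38/625 ≈ 6.08%


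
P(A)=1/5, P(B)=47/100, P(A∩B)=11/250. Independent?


P(A)×P(B) = 47/500
P(A∩B) = 11/250
Not equal → NOT independent

No, not independent


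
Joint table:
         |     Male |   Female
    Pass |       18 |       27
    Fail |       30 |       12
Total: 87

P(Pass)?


P(Pass) = (18+27)/87 = 45/87 = 15/29

P(Pass) = 15/29 ≈ 51.72%


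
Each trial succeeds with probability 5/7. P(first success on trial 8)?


Geometric: P(X=8) = (1-p)^(k-1)×p = (2/7)^7×5/7 = 640/5764801

P(X=8) = 640/5764801 ≈ 0.01%


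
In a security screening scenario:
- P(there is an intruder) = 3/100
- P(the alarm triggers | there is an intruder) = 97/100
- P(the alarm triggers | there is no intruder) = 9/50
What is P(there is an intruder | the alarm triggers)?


Using Bayes' theorem:
P(A|B) = P(B|A)·P(A) / P(B)

P(the alarm triggers) = 97/100 × 3/100 + 9/50 × 97/100
= 291/10000 + 873/5000 = 2037/10000

P(there is an intruder|the alarm triggers) = (291/10000) / (2037/10000) = 1/7

P(there is an intruder|the alarm triggers) = 1/7 ≈ 14.29%


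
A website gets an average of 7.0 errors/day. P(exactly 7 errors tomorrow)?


Poisson(λ=7.0): P(X=7) = e^(-λ)×λ^k/k!
= e^(-7.0) × 7.0^7 / 7!
≈ 0.0009118819656 × 823543 / 5040 ≈ 0.149003

P(X=7) ≈ 0.149003 ≈ 14.90%


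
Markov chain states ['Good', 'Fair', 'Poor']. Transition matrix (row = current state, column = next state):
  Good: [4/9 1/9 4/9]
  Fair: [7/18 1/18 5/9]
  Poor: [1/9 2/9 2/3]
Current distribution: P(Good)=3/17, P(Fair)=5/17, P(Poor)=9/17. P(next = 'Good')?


P(next=Good) = Σᵢ P(now=i)×P(i→Good)
= 3/17×4/9 + 5/17×7/18 + 9/17×1/9
= 4/51 + 35/306 + 1/17 = 77/306

P = 77/306 ≈ 0.2516


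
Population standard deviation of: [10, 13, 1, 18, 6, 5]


Mean = 53/6
  (10-53/6)²=49/36
  (13-53/6)²=625/36
  (1-53/6)²=2209/36
  (18-53/6)²=3025/36
  (6-53/6)²=289/36
  (5-53/6)²=529/36
Σ(x-μ)² = 1121/6
σ² = (1121/6)/6 = 1121/36

σ = √(1121/36) ≈ 5.5802


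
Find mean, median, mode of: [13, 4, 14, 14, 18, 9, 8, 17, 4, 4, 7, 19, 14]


Sorted: [4, 4, 4, 7, 8, 9, 13, 14, 14, 14, 17, 18, 19]
Mean = 145/13
Median = 13
Freq: {13: 1, 4: 3, 14: 3, 18: 1, 9: 1, 8: 1, 17: 1, 7: 1, 19: 1}
Mode: [4, 14]

Mean=145/13, Median=13, Mode=[4, 14]


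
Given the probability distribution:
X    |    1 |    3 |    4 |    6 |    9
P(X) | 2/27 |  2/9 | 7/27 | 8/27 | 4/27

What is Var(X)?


E[X] = 44/9
E[X²] = 260/9
Var(X) = E[X²] - (E[X])² = 260/9 - 1936/81 = 404/81

Var(X) = 404/81 ≈ 4.9877


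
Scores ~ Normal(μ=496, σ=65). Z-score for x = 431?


z = (x - μ)/σ = (431 - 496)/65 = -1.0

z = -1.0


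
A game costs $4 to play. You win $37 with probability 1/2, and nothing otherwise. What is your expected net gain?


E[gain] = (37-4)×1/2 + (-4)×1/2
= 33/2 - 2 = 29/2

Expected net gain = $29/2 ≈ $14.50


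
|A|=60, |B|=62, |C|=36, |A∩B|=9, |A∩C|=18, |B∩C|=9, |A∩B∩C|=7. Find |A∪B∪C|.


|A∪B∪C| = 60+62+36-9-18-9+7 = 129

|A∪B∪C| = 129


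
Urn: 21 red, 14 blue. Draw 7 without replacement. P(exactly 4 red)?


Hypergeometric: C(21,4)×C(14,3)/C(35,7)
= 5985×364/6724520 = 108927/336226

P(X=4) = 108927/336226 ≈ 32.40%


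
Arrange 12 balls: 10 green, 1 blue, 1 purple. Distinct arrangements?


12!/(10!×1!×1!) = 132

132


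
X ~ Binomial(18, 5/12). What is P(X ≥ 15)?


P(X ≥ 15) = Σ P(X=i) for i=15..18
P(X=15) = 177947998046875/554652776685109248
P(X=16) = 127105712890625/2958148142320582656
P(X=17) = 5340576171875/1479074071160291328
P(X=18) = 3814697265625/26623333280885243904
Sum = 1223175048828125/3327916660110655488

P(X ≥ 15) = 1223175048828125/3327916660110655488 ≈ 0.04%


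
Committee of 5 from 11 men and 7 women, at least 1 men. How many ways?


Count by #men:
  1M,4W: C(11,1)×C(7,4)=385
  2M,3W: C(11,2)×C(7,3)=1925
  3M,2W: C(11,3)×C(7,2)=3465
  4M,1W: C(11,4)×C(7,1)=2310
  5M,0W: C(11,5)×C(7,0)=462
Total = 8547

8547


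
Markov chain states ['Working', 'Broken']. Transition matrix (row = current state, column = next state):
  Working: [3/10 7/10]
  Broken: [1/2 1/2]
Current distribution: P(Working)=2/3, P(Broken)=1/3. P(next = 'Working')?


P(next=Working) = Σᵢ P(now=i)×P(i→Working)
= 2/3×3/10 + 1/3×1/2
= 1/5 + 1/6 = 11/30

P = 11/30 ≈ 0.3667


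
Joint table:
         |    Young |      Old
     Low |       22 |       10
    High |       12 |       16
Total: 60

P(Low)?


P(Low) = (22+10)/60 = 32/60 = 8/15

P(Low) = 8/15 ≈ 53.33%


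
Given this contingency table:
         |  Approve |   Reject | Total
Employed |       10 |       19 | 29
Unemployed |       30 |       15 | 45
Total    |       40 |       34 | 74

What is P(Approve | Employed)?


P(Approve | Employed) = 10/(10+19) = 10/29

P(Approve|Employed) = 10/29 ≈ 34.48%


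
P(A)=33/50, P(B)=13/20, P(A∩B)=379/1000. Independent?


P(A)×P(B) = 429/1000
P(A∩B) = 379/1000
Not equal → NOT independent

No, not independent


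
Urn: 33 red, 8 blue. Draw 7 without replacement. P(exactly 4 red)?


Hypergeometric: C(33,4)×C(8,3)/C(41,7)
= 40920×56/22481940 = 38192/374699

P(X=4) = 38192/374699 ≈ 10.19%


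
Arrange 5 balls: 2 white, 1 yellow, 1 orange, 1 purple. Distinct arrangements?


5!/(2!×1!×1!×1!) = 60

60


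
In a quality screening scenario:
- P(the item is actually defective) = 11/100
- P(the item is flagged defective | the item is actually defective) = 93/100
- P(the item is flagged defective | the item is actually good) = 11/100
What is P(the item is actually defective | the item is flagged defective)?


Using Bayes' theorem:
P(A|B) = P(B|A)·P(A) / P(B)

P(the item is flagged defective) = 93/100 × 11/100 + 11/100 × 89/100
= 1023/10000 + 979/10000 = 1001/5000

P(the item is actually defective|the item is flagged defective) = (1023/10000) / (1001/5000) = 93/182

P(the item is actually defective|the item is flagged defective) = 93/182 ≈ 51.10%


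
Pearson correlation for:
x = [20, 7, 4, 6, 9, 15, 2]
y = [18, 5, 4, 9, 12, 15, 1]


n=7, Σx=63, Σy=64, Σxy=800, Σx²=811, Σy²=816
r = (7×800 - 63×64)/√((7×811 - 63²)(7×816 - 64²))
= 1568/√(1708×1616) = 1568/√2760128 ≈ 1568/1661.3633 ≈ 0.9438

r ≈ 0.9438


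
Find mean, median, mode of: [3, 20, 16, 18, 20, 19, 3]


Sorted: [3, 3, 16, 18, 19, 20, 20]
Mean = 99/7
Median = 18
Freq: {3: 2, 20: 2, 16: 1, 18: 1, 19: 1}
Mode: [3, 20]

Mean=99/7, Median=18, Mode=[3, 20]


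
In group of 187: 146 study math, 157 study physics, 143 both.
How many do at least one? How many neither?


|A∪B| = 146+157-143 = 160
Neither = 187-160 = 27

At least one: 160; Neither: 27


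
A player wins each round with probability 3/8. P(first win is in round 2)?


Geometric: P(X=2) = (1-p)^(k-1)×p = (5/8)^1×3/8 = 15/64

P(X=2) = 15/64 ≈ 23.44%


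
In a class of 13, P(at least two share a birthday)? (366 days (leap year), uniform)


P(all different) = Π(366-i)/366 for i=0..12
= 0.806071
P(match) = 1 - 0.806071 = 0.193929

P ≈ 0.1939 ≈ 19.39%


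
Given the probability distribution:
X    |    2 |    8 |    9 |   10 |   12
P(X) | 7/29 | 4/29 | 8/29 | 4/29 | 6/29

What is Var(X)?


E[X] = 230/29
E[X²] = 2196/29
Var(X) = E[X²] - (E[X])² = 2196/29 - 52900/841 = 10784/841

Var(X) = 10784/841 ≈ 12.8228


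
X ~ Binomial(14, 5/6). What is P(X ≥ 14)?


P(X ≥ 14) = Σ P(X=i) for i=14..14
P(X=14) = 6103515625/78364164096
Sum = 6103515625/78364164096

P(X ≥ 14) = 6103515625/78364164096 ≈ 7.79%


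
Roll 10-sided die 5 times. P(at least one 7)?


P(no 7)^5 = (9/10)^5 = 59049/100000
P(≥1) = 1 - 59049/100000 = 40951/100000

P = 40951/100000 ≈ 40.95%


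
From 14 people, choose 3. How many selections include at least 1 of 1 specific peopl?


Complement: C(14,3) - C(13,3) = 364 - 286 = 78

78


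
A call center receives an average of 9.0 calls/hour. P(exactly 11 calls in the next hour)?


Poisson(λ=9.0): P(X=11) = e^(-λ)×λ^k/k!
= e^(-9.0) × 9.0^11 / 11!
≈ 0.0001234098041 × 31381059609 / 39916800 ≈ 0.097020

P(X=11) ≈ 0.097020 ≈ 9.70%


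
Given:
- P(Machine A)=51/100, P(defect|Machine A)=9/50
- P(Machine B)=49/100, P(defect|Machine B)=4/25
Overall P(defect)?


P(B) = Σ P(B|Aᵢ)×P(Aᵢ)
  9/50×51/100 = 459/5000
  4/25×49/100 = 49/625
Sum = 851/5000

P(defect) = 851/5000 ≈ 17.02%


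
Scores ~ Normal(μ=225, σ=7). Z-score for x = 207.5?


z = (x - μ)/σ = (207.5 - 225)/7 = -2.5

z = -2.5


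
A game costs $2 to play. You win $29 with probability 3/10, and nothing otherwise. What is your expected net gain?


E[gain] = (29-2)×3/10 + (-2)×7/10
= 81/10 - 7/5 = 67/10

Expected net gain = $67/10 ≈ $6.70


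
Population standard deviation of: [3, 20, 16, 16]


Mean = 55/4
  (3-55/4)²=1849/16
  (20-55/4)²=625/16
  (16-55/4)²=81/16
  (16-55/4)²=81/16
Σ(x-μ)² = 659/4
σ² = (659/4)/4 = 659/16

σ = √(659/16) ≈ 6.4177


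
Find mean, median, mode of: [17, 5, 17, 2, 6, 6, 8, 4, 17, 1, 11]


Sorted: [1, 2, 4, 5, 6, 6, 8, 11, 17, 17, 17]
Mean = 94/11
Median = 6
Freq: {17: 3, 5: 1, 2: 1, 6: 2, 8: 1, 4: 1, 1: 1, 11: 1}
Mode: [17]

Mean=94/11, Median=6, Mode=17
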